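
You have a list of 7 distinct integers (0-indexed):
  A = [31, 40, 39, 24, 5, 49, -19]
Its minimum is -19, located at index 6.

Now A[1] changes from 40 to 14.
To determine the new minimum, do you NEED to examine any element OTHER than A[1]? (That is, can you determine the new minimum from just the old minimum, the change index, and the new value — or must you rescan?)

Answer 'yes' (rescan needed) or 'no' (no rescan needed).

Old min = -19 at index 6
Change at index 1: 40 -> 14
Index 1 was NOT the min. New min = min(-19, 14). No rescan of other elements needed.
Needs rescan: no

Answer: no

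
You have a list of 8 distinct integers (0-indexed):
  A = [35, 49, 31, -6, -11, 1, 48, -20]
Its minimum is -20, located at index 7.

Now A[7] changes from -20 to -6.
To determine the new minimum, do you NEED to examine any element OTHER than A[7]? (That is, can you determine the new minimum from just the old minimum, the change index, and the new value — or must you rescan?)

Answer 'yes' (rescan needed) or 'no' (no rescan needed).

Answer: yes

Derivation:
Old min = -20 at index 7
Change at index 7: -20 -> -6
Index 7 WAS the min and new value -6 > old min -20. Must rescan other elements to find the new min.
Needs rescan: yes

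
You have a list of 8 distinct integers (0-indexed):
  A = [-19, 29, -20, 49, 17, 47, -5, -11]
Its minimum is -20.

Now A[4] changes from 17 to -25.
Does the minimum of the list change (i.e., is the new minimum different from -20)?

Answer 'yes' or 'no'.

Answer: yes

Derivation:
Old min = -20
Change: A[4] 17 -> -25
Changed element was NOT the min; min changes only if -25 < -20.
New min = -25; changed? yes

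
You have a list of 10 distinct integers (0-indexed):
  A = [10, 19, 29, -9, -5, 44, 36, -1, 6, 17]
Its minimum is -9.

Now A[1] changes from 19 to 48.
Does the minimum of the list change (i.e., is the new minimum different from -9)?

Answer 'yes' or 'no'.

Old min = -9
Change: A[1] 19 -> 48
Changed element was NOT the min; min changes only if 48 < -9.
New min = -9; changed? no

Answer: no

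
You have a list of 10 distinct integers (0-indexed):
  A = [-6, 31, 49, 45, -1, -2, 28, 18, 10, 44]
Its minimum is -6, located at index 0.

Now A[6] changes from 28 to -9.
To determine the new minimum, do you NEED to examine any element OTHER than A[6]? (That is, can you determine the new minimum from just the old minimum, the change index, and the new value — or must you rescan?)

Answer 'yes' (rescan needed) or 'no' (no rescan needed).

Answer: no

Derivation:
Old min = -6 at index 0
Change at index 6: 28 -> -9
Index 6 was NOT the min. New min = min(-6, -9). No rescan of other elements needed.
Needs rescan: no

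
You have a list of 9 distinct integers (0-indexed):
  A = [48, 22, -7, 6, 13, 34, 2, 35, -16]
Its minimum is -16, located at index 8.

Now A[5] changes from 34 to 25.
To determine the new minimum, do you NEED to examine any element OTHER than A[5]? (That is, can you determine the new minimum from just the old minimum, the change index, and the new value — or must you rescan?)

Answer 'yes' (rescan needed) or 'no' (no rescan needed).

Answer: no

Derivation:
Old min = -16 at index 8
Change at index 5: 34 -> 25
Index 5 was NOT the min. New min = min(-16, 25). No rescan of other elements needed.
Needs rescan: no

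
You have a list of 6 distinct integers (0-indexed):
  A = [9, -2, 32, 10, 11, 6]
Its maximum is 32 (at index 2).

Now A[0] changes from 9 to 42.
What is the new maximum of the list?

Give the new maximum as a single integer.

Answer: 42

Derivation:
Old max = 32 (at index 2)
Change: A[0] 9 -> 42
Changed element was NOT the old max.
  New max = max(old_max, new_val) = max(32, 42) = 42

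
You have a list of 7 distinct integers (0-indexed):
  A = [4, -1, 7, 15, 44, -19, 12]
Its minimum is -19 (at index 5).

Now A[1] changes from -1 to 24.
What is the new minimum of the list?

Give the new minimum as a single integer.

Answer: -19

Derivation:
Old min = -19 (at index 5)
Change: A[1] -1 -> 24
Changed element was NOT the old min.
  New min = min(old_min, new_val) = min(-19, 24) = -19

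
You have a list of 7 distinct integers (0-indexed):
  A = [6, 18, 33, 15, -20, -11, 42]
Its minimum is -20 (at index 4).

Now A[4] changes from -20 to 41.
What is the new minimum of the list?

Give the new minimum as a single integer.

Old min = -20 (at index 4)
Change: A[4] -20 -> 41
Changed element WAS the min. Need to check: is 41 still <= all others?
  Min of remaining elements: -11
  New min = min(41, -11) = -11

Answer: -11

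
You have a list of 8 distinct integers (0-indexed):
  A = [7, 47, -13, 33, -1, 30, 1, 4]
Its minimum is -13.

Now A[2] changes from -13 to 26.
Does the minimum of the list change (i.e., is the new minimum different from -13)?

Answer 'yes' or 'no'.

Answer: yes

Derivation:
Old min = -13
Change: A[2] -13 -> 26
Changed element was the min; new min must be rechecked.
New min = -1; changed? yes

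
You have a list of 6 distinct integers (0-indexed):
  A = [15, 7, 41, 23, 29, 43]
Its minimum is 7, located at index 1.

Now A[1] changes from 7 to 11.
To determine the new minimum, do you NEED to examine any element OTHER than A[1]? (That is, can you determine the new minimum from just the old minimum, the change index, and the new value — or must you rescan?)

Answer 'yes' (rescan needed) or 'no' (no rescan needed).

Answer: yes

Derivation:
Old min = 7 at index 1
Change at index 1: 7 -> 11
Index 1 WAS the min and new value 11 > old min 7. Must rescan other elements to find the new min.
Needs rescan: yes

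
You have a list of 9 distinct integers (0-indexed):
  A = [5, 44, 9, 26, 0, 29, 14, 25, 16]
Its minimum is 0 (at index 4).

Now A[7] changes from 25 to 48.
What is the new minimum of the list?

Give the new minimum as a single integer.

Old min = 0 (at index 4)
Change: A[7] 25 -> 48
Changed element was NOT the old min.
  New min = min(old_min, new_val) = min(0, 48) = 0

Answer: 0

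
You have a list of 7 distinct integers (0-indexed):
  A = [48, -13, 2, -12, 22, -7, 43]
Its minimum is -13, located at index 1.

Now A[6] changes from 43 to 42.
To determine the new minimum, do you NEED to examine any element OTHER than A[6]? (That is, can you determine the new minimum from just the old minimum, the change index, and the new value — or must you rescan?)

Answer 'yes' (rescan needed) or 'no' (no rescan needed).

Old min = -13 at index 1
Change at index 6: 43 -> 42
Index 6 was NOT the min. New min = min(-13, 42). No rescan of other elements needed.
Needs rescan: no

Answer: no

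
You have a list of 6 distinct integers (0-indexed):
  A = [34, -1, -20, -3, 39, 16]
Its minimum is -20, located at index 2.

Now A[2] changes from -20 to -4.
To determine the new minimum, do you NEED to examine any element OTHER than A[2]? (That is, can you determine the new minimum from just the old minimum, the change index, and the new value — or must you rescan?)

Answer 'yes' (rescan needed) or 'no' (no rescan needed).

Old min = -20 at index 2
Change at index 2: -20 -> -4
Index 2 WAS the min and new value -4 > old min -20. Must rescan other elements to find the new min.
Needs rescan: yes

Answer: yes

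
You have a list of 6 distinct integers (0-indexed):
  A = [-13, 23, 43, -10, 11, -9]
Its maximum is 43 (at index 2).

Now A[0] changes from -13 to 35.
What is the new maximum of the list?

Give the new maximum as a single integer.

Answer: 43

Derivation:
Old max = 43 (at index 2)
Change: A[0] -13 -> 35
Changed element was NOT the old max.
  New max = max(old_max, new_val) = max(43, 35) = 43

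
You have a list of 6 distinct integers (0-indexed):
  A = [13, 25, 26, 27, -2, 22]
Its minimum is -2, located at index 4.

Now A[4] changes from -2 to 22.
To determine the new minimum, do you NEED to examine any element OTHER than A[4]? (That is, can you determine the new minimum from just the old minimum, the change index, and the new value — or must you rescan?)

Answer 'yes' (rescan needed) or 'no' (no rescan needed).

Answer: yes

Derivation:
Old min = -2 at index 4
Change at index 4: -2 -> 22
Index 4 WAS the min and new value 22 > old min -2. Must rescan other elements to find the new min.
Needs rescan: yes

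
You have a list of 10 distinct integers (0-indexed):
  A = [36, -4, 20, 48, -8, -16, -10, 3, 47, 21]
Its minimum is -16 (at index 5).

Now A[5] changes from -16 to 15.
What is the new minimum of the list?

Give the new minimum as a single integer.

Old min = -16 (at index 5)
Change: A[5] -16 -> 15
Changed element WAS the min. Need to check: is 15 still <= all others?
  Min of remaining elements: -10
  New min = min(15, -10) = -10

Answer: -10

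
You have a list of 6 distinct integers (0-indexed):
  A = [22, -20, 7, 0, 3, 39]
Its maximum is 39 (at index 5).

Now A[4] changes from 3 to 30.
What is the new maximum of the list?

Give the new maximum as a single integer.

Answer: 39

Derivation:
Old max = 39 (at index 5)
Change: A[4] 3 -> 30
Changed element was NOT the old max.
  New max = max(old_max, new_val) = max(39, 30) = 39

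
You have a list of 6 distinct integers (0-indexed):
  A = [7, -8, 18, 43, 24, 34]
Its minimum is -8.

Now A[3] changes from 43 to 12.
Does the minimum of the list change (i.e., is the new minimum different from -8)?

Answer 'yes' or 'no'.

Answer: no

Derivation:
Old min = -8
Change: A[3] 43 -> 12
Changed element was NOT the min; min changes only if 12 < -8.
New min = -8; changed? no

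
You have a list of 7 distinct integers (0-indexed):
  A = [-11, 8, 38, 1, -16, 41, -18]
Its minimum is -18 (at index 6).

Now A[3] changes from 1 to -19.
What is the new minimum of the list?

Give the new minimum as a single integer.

Old min = -18 (at index 6)
Change: A[3] 1 -> -19
Changed element was NOT the old min.
  New min = min(old_min, new_val) = min(-18, -19) = -19

Answer: -19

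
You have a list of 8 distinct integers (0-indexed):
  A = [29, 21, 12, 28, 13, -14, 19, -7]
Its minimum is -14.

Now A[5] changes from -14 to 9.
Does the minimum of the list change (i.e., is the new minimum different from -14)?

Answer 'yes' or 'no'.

Old min = -14
Change: A[5] -14 -> 9
Changed element was the min; new min must be rechecked.
New min = -7; changed? yes

Answer: yes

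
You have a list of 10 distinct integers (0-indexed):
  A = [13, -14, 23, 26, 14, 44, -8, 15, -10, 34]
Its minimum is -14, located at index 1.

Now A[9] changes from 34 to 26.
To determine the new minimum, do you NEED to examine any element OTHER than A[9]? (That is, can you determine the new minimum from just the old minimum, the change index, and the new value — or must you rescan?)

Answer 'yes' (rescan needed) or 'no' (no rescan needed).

Answer: no

Derivation:
Old min = -14 at index 1
Change at index 9: 34 -> 26
Index 9 was NOT the min. New min = min(-14, 26). No rescan of other elements needed.
Needs rescan: no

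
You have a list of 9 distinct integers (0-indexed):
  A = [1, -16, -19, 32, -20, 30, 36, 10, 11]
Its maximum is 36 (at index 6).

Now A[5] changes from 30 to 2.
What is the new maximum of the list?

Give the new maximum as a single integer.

Answer: 36

Derivation:
Old max = 36 (at index 6)
Change: A[5] 30 -> 2
Changed element was NOT the old max.
  New max = max(old_max, new_val) = max(36, 2) = 36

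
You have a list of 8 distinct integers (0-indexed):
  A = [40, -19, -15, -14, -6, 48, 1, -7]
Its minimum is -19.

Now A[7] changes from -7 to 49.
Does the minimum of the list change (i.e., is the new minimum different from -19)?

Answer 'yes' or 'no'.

Old min = -19
Change: A[7] -7 -> 49
Changed element was NOT the min; min changes only if 49 < -19.
New min = -19; changed? no

Answer: no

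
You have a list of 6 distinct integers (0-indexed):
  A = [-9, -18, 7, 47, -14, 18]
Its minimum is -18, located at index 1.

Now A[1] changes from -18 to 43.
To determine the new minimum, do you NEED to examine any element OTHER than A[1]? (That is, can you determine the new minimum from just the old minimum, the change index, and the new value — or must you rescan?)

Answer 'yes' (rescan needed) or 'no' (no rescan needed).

Old min = -18 at index 1
Change at index 1: -18 -> 43
Index 1 WAS the min and new value 43 > old min -18. Must rescan other elements to find the new min.
Needs rescan: yes

Answer: yes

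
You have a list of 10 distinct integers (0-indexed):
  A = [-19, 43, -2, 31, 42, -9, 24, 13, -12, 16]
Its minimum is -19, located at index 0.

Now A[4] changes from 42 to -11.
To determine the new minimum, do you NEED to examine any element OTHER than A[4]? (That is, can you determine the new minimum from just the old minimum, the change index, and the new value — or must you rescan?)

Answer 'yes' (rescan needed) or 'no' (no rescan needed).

Answer: no

Derivation:
Old min = -19 at index 0
Change at index 4: 42 -> -11
Index 4 was NOT the min. New min = min(-19, -11). No rescan of other elements needed.
Needs rescan: no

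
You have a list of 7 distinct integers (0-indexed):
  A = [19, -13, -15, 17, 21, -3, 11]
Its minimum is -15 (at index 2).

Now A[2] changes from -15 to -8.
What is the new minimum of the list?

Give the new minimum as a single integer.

Old min = -15 (at index 2)
Change: A[2] -15 -> -8
Changed element WAS the min. Need to check: is -8 still <= all others?
  Min of remaining elements: -13
  New min = min(-8, -13) = -13

Answer: -13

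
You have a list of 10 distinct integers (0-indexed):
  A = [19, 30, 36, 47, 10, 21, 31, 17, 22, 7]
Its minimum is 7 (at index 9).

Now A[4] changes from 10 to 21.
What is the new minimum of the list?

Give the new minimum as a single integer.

Answer: 7

Derivation:
Old min = 7 (at index 9)
Change: A[4] 10 -> 21
Changed element was NOT the old min.
  New min = min(old_min, new_val) = min(7, 21) = 7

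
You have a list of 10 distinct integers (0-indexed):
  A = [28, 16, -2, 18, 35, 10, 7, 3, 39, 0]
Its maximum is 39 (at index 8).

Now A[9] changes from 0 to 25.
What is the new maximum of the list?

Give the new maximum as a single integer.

Answer: 39

Derivation:
Old max = 39 (at index 8)
Change: A[9] 0 -> 25
Changed element was NOT the old max.
  New max = max(old_max, new_val) = max(39, 25) = 39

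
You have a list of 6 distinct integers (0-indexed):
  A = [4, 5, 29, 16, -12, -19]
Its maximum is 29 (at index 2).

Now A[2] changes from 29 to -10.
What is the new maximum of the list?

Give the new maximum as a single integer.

Old max = 29 (at index 2)
Change: A[2] 29 -> -10
Changed element WAS the max -> may need rescan.
  Max of remaining elements: 16
  New max = max(-10, 16) = 16

Answer: 16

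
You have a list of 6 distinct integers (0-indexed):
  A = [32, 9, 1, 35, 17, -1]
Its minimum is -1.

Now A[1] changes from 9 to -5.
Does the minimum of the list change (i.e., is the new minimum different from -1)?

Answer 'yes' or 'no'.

Old min = -1
Change: A[1] 9 -> -5
Changed element was NOT the min; min changes only if -5 < -1.
New min = -5; changed? yes

Answer: yes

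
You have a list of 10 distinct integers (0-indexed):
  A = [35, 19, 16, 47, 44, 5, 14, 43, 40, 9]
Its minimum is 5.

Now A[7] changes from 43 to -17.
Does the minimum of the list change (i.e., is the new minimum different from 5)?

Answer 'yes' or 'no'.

Answer: yes

Derivation:
Old min = 5
Change: A[7] 43 -> -17
Changed element was NOT the min; min changes only if -17 < 5.
New min = -17; changed? yes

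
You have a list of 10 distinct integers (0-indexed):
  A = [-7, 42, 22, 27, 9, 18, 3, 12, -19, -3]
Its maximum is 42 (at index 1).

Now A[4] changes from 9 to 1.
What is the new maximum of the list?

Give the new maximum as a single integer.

Old max = 42 (at index 1)
Change: A[4] 9 -> 1
Changed element was NOT the old max.
  New max = max(old_max, new_val) = max(42, 1) = 42

Answer: 42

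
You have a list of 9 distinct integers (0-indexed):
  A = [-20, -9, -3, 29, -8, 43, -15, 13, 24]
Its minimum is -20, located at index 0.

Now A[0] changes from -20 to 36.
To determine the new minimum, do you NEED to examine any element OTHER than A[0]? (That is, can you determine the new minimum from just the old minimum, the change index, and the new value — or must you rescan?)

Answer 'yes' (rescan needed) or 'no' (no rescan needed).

Old min = -20 at index 0
Change at index 0: -20 -> 36
Index 0 WAS the min and new value 36 > old min -20. Must rescan other elements to find the new min.
Needs rescan: yes

Answer: yes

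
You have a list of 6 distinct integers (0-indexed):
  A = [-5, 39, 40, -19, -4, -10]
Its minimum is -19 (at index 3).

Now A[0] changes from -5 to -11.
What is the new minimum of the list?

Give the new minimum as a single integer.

Old min = -19 (at index 3)
Change: A[0] -5 -> -11
Changed element was NOT the old min.
  New min = min(old_min, new_val) = min(-19, -11) = -19

Answer: -19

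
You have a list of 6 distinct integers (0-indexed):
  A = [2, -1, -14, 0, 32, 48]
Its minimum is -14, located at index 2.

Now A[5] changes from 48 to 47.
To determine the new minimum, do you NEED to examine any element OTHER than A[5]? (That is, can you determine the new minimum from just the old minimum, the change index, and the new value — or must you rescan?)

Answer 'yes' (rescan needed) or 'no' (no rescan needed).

Answer: no

Derivation:
Old min = -14 at index 2
Change at index 5: 48 -> 47
Index 5 was NOT the min. New min = min(-14, 47). No rescan of other elements needed.
Needs rescan: no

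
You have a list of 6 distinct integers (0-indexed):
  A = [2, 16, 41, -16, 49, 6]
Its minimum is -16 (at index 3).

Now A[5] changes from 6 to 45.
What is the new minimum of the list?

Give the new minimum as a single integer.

Old min = -16 (at index 3)
Change: A[5] 6 -> 45
Changed element was NOT the old min.
  New min = min(old_min, new_val) = min(-16, 45) = -16

Answer: -16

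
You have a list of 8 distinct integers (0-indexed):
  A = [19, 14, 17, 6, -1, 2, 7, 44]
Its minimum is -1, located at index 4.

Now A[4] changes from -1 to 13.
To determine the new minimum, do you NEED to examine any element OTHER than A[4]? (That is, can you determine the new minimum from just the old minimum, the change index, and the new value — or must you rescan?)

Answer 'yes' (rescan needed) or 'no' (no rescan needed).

Answer: yes

Derivation:
Old min = -1 at index 4
Change at index 4: -1 -> 13
Index 4 WAS the min and new value 13 > old min -1. Must rescan other elements to find the new min.
Needs rescan: yes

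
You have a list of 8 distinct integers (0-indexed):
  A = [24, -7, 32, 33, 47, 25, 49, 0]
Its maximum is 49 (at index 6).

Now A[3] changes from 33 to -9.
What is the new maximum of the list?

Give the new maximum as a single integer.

Answer: 49

Derivation:
Old max = 49 (at index 6)
Change: A[3] 33 -> -9
Changed element was NOT the old max.
  New max = max(old_max, new_val) = max(49, -9) = 49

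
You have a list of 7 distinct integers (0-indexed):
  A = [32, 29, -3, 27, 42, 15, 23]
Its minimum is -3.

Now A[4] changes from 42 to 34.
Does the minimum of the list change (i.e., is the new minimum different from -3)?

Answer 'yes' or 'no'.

Answer: no

Derivation:
Old min = -3
Change: A[4] 42 -> 34
Changed element was NOT the min; min changes only if 34 < -3.
New min = -3; changed? no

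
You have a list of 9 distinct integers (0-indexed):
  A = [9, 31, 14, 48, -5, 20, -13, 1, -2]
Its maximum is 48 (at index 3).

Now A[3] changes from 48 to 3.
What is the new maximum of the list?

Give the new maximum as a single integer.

Answer: 31

Derivation:
Old max = 48 (at index 3)
Change: A[3] 48 -> 3
Changed element WAS the max -> may need rescan.
  Max of remaining elements: 31
  New max = max(3, 31) = 31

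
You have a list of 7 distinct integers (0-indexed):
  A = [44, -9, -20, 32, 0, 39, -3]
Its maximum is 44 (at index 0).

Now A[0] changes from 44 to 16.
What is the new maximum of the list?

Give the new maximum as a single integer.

Old max = 44 (at index 0)
Change: A[0] 44 -> 16
Changed element WAS the max -> may need rescan.
  Max of remaining elements: 39
  New max = max(16, 39) = 39

Answer: 39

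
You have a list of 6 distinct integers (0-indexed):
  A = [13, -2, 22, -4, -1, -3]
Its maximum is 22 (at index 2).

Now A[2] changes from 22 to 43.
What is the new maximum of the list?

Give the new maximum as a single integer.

Old max = 22 (at index 2)
Change: A[2] 22 -> 43
Changed element WAS the max -> may need rescan.
  Max of remaining elements: 13
  New max = max(43, 13) = 43

Answer: 43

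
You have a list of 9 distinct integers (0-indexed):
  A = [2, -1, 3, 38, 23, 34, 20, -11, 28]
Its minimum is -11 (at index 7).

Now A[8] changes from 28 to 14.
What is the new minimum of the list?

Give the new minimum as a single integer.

Answer: -11

Derivation:
Old min = -11 (at index 7)
Change: A[8] 28 -> 14
Changed element was NOT the old min.
  New min = min(old_min, new_val) = min(-11, 14) = -11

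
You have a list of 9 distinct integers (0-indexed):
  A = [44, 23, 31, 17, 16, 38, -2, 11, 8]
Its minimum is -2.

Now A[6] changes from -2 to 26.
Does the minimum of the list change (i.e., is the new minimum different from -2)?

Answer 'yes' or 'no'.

Old min = -2
Change: A[6] -2 -> 26
Changed element was the min; new min must be rechecked.
New min = 8; changed? yes

Answer: yes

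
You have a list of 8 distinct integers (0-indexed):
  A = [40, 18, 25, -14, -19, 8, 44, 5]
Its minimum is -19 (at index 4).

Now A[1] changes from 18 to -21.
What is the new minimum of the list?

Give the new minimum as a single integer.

Old min = -19 (at index 4)
Change: A[1] 18 -> -21
Changed element was NOT the old min.
  New min = min(old_min, new_val) = min(-19, -21) = -21

Answer: -21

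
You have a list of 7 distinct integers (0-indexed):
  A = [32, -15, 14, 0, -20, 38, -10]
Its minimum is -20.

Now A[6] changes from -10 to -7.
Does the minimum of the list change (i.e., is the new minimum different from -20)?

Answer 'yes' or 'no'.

Answer: no

Derivation:
Old min = -20
Change: A[6] -10 -> -7
Changed element was NOT the min; min changes only if -7 < -20.
New min = -20; changed? no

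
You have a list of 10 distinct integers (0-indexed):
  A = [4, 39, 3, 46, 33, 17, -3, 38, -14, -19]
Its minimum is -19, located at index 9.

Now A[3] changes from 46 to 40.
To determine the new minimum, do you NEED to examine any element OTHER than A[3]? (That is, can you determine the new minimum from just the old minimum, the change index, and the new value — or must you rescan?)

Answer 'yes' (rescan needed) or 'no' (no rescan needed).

Answer: no

Derivation:
Old min = -19 at index 9
Change at index 3: 46 -> 40
Index 3 was NOT the min. New min = min(-19, 40). No rescan of other elements needed.
Needs rescan: no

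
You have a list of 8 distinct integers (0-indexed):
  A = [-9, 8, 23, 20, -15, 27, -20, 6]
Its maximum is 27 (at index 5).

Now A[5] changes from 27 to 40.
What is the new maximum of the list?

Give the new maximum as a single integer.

Old max = 27 (at index 5)
Change: A[5] 27 -> 40
Changed element WAS the max -> may need rescan.
  Max of remaining elements: 23
  New max = max(40, 23) = 40

Answer: 40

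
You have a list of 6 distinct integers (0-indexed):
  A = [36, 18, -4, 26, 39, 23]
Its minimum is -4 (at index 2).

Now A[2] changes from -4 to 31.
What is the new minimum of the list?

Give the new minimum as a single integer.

Answer: 18

Derivation:
Old min = -4 (at index 2)
Change: A[2] -4 -> 31
Changed element WAS the min. Need to check: is 31 still <= all others?
  Min of remaining elements: 18
  New min = min(31, 18) = 18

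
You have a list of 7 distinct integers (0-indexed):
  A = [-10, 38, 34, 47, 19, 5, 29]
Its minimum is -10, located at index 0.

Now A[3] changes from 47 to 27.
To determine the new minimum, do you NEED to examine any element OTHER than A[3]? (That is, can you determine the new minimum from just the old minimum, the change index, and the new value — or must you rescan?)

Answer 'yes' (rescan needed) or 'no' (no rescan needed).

Answer: no

Derivation:
Old min = -10 at index 0
Change at index 3: 47 -> 27
Index 3 was NOT the min. New min = min(-10, 27). No rescan of other elements needed.
Needs rescan: no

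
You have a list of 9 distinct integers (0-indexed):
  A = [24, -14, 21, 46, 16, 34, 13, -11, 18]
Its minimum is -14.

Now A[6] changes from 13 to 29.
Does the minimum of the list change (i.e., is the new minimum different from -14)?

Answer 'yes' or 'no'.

Answer: no

Derivation:
Old min = -14
Change: A[6] 13 -> 29
Changed element was NOT the min; min changes only if 29 < -14.
New min = -14; changed? no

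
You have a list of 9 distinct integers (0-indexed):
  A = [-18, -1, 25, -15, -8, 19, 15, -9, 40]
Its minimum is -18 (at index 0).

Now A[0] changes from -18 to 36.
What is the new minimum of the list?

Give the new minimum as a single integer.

Answer: -15

Derivation:
Old min = -18 (at index 0)
Change: A[0] -18 -> 36
Changed element WAS the min. Need to check: is 36 still <= all others?
  Min of remaining elements: -15
  New min = min(36, -15) = -15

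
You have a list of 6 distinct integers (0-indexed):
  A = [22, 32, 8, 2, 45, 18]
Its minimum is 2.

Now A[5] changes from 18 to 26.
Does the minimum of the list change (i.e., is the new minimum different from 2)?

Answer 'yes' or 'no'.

Answer: no

Derivation:
Old min = 2
Change: A[5] 18 -> 26
Changed element was NOT the min; min changes only if 26 < 2.
New min = 2; changed? no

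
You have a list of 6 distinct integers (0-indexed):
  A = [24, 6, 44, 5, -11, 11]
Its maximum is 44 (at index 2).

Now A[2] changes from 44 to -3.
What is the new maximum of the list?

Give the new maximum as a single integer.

Old max = 44 (at index 2)
Change: A[2] 44 -> -3
Changed element WAS the max -> may need rescan.
  Max of remaining elements: 24
  New max = max(-3, 24) = 24

Answer: 24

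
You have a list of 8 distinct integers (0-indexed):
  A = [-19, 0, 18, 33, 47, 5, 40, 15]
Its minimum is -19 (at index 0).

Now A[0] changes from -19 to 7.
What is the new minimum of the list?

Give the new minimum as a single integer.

Old min = -19 (at index 0)
Change: A[0] -19 -> 7
Changed element WAS the min. Need to check: is 7 still <= all others?
  Min of remaining elements: 0
  New min = min(7, 0) = 0

Answer: 0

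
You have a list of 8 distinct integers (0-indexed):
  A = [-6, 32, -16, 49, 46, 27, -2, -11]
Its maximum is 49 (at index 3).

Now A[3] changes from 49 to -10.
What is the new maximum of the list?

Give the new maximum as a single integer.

Old max = 49 (at index 3)
Change: A[3] 49 -> -10
Changed element WAS the max -> may need rescan.
  Max of remaining elements: 46
  New max = max(-10, 46) = 46

Answer: 46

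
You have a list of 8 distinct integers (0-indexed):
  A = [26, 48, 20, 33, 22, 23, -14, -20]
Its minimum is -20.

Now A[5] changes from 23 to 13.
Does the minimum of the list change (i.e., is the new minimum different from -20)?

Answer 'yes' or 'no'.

Old min = -20
Change: A[5] 23 -> 13
Changed element was NOT the min; min changes only if 13 < -20.
New min = -20; changed? no

Answer: no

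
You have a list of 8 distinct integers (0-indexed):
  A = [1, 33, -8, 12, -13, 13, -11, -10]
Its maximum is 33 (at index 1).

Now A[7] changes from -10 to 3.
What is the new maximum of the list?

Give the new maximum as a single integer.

Old max = 33 (at index 1)
Change: A[7] -10 -> 3
Changed element was NOT the old max.
  New max = max(old_max, new_val) = max(33, 3) = 33

Answer: 33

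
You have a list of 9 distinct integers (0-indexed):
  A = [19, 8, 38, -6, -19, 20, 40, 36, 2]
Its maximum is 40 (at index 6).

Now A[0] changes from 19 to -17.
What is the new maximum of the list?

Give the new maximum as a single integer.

Old max = 40 (at index 6)
Change: A[0] 19 -> -17
Changed element was NOT the old max.
  New max = max(old_max, new_val) = max(40, -17) = 40

Answer: 40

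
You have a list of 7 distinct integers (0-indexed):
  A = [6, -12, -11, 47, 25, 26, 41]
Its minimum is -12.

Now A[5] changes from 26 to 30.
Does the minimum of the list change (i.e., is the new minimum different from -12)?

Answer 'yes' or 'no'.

Old min = -12
Change: A[5] 26 -> 30
Changed element was NOT the min; min changes only if 30 < -12.
New min = -12; changed? no

Answer: no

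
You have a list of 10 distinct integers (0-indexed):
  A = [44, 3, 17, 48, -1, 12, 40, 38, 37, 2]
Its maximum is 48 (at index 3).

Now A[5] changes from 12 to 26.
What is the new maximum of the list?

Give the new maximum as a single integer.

Answer: 48

Derivation:
Old max = 48 (at index 3)
Change: A[5] 12 -> 26
Changed element was NOT the old max.
  New max = max(old_max, new_val) = max(48, 26) = 48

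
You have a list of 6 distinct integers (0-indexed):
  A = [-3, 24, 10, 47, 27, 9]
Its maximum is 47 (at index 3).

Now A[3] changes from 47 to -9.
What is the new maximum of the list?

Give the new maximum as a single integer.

Old max = 47 (at index 3)
Change: A[3] 47 -> -9
Changed element WAS the max -> may need rescan.
  Max of remaining elements: 27
  New max = max(-9, 27) = 27

Answer: 27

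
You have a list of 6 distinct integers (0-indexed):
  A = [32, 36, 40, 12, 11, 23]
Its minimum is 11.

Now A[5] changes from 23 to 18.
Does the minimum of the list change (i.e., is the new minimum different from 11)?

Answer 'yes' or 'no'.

Answer: no

Derivation:
Old min = 11
Change: A[5] 23 -> 18
Changed element was NOT the min; min changes only if 18 < 11.
New min = 11; changed? no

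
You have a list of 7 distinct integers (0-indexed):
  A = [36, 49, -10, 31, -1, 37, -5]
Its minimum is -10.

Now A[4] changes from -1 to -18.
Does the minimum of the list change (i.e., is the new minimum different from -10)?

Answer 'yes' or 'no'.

Answer: yes

Derivation:
Old min = -10
Change: A[4] -1 -> -18
Changed element was NOT the min; min changes only if -18 < -10.
New min = -18; changed? yes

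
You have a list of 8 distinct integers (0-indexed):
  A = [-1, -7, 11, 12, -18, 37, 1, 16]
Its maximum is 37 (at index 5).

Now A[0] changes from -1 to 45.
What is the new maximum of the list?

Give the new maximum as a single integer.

Old max = 37 (at index 5)
Change: A[0] -1 -> 45
Changed element was NOT the old max.
  New max = max(old_max, new_val) = max(37, 45) = 45

Answer: 45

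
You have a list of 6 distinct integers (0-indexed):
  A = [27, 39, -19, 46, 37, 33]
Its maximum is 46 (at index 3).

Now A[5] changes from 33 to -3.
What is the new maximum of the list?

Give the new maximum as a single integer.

Old max = 46 (at index 3)
Change: A[5] 33 -> -3
Changed element was NOT the old max.
  New max = max(old_max, new_val) = max(46, -3) = 46

Answer: 46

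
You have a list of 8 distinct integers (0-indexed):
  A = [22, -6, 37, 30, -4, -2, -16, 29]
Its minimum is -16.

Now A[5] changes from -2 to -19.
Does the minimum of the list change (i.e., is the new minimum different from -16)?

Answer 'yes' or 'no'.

Old min = -16
Change: A[5] -2 -> -19
Changed element was NOT the min; min changes only if -19 < -16.
New min = -19; changed? yes

Answer: yes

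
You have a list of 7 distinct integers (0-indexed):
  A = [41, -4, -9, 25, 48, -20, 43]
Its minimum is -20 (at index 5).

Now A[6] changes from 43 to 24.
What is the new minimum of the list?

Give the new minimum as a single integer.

Answer: -20

Derivation:
Old min = -20 (at index 5)
Change: A[6] 43 -> 24
Changed element was NOT the old min.
  New min = min(old_min, new_val) = min(-20, 24) = -20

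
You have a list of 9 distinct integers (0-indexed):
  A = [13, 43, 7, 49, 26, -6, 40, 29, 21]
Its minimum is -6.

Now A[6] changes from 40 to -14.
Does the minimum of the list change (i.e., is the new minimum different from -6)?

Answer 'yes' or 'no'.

Old min = -6
Change: A[6] 40 -> -14
Changed element was NOT the min; min changes only if -14 < -6.
New min = -14; changed? yes

Answer: yes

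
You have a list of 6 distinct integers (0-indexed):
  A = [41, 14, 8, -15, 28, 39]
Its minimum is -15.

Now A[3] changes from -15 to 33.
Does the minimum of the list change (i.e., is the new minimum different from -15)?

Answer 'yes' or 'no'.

Old min = -15
Change: A[3] -15 -> 33
Changed element was the min; new min must be rechecked.
New min = 8; changed? yes

Answer: yes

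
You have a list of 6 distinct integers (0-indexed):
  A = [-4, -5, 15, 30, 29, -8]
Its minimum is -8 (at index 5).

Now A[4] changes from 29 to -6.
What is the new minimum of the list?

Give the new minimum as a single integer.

Answer: -8

Derivation:
Old min = -8 (at index 5)
Change: A[4] 29 -> -6
Changed element was NOT the old min.
  New min = min(old_min, new_val) = min(-8, -6) = -8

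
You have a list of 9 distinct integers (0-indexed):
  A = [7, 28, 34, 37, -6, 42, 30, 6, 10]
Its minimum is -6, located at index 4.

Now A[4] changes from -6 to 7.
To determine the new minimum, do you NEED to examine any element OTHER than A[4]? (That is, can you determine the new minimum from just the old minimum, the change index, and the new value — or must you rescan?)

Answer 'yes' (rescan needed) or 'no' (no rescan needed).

Answer: yes

Derivation:
Old min = -6 at index 4
Change at index 4: -6 -> 7
Index 4 WAS the min and new value 7 > old min -6. Must rescan other elements to find the new min.
Needs rescan: yes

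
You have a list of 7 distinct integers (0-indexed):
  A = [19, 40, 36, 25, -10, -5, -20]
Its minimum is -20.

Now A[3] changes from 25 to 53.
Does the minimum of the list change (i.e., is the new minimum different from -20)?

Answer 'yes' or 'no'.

Answer: no

Derivation:
Old min = -20
Change: A[3] 25 -> 53
Changed element was NOT the min; min changes only if 53 < -20.
New min = -20; changed? no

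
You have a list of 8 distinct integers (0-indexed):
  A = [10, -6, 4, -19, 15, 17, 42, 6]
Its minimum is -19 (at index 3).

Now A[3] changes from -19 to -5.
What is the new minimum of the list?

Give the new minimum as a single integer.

Answer: -6

Derivation:
Old min = -19 (at index 3)
Change: A[3] -19 -> -5
Changed element WAS the min. Need to check: is -5 still <= all others?
  Min of remaining elements: -6
  New min = min(-5, -6) = -6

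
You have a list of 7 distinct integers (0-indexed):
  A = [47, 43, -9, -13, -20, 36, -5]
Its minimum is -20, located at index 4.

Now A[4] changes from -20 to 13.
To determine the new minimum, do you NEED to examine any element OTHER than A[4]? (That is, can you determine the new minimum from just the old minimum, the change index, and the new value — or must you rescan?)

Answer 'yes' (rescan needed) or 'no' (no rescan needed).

Answer: yes

Derivation:
Old min = -20 at index 4
Change at index 4: -20 -> 13
Index 4 WAS the min and new value 13 > old min -20. Must rescan other elements to find the new min.
Needs rescan: yes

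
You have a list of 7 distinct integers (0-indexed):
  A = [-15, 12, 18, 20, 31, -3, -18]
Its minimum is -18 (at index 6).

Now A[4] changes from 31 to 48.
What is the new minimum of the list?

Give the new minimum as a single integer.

Old min = -18 (at index 6)
Change: A[4] 31 -> 48
Changed element was NOT the old min.
  New min = min(old_min, new_val) = min(-18, 48) = -18

Answer: -18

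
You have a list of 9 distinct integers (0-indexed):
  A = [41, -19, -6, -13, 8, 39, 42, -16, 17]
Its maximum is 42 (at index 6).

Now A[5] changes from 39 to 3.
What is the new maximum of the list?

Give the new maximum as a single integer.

Old max = 42 (at index 6)
Change: A[5] 39 -> 3
Changed element was NOT the old max.
  New max = max(old_max, new_val) = max(42, 3) = 42

Answer: 42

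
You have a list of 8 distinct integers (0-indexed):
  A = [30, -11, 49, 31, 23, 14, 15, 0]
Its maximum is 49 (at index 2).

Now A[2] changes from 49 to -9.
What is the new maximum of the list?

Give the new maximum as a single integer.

Answer: 31

Derivation:
Old max = 49 (at index 2)
Change: A[2] 49 -> -9
Changed element WAS the max -> may need rescan.
  Max of remaining elements: 31
  New max = max(-9, 31) = 31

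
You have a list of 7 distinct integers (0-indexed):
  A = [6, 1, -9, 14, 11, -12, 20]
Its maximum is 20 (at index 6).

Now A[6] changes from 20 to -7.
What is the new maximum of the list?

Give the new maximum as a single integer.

Answer: 14

Derivation:
Old max = 20 (at index 6)
Change: A[6] 20 -> -7
Changed element WAS the max -> may need rescan.
  Max of remaining elements: 14
  New max = max(-7, 14) = 14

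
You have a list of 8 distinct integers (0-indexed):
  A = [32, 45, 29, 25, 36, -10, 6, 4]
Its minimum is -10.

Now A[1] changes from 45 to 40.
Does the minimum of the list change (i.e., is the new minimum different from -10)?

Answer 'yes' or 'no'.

Old min = -10
Change: A[1] 45 -> 40
Changed element was NOT the min; min changes only if 40 < -10.
New min = -10; changed? no

Answer: no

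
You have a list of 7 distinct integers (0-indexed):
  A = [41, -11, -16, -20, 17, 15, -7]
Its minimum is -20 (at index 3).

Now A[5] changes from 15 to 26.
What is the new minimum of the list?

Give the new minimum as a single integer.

Old min = -20 (at index 3)
Change: A[5] 15 -> 26
Changed element was NOT the old min.
  New min = min(old_min, new_val) = min(-20, 26) = -20

Answer: -20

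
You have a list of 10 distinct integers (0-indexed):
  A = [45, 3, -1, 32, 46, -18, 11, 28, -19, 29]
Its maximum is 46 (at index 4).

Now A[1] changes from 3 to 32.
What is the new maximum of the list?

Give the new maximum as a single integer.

Answer: 46

Derivation:
Old max = 46 (at index 4)
Change: A[1] 3 -> 32
Changed element was NOT the old max.
  New max = max(old_max, new_val) = max(46, 32) = 46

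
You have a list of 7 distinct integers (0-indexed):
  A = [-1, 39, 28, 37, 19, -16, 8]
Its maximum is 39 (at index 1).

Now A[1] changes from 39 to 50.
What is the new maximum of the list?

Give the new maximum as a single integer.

Old max = 39 (at index 1)
Change: A[1] 39 -> 50
Changed element WAS the max -> may need rescan.
  Max of remaining elements: 37
  New max = max(50, 37) = 50

Answer: 50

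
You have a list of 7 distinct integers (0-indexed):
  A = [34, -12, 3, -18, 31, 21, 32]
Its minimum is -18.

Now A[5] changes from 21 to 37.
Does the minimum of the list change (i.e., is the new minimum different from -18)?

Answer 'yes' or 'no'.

Old min = -18
Change: A[5] 21 -> 37
Changed element was NOT the min; min changes only if 37 < -18.
New min = -18; changed? no

Answer: no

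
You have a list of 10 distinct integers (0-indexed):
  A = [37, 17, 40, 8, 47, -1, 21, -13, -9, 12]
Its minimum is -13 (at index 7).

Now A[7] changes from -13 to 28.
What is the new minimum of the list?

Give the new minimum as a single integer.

Answer: -9

Derivation:
Old min = -13 (at index 7)
Change: A[7] -13 -> 28
Changed element WAS the min. Need to check: is 28 still <= all others?
  Min of remaining elements: -9
  New min = min(28, -9) = -9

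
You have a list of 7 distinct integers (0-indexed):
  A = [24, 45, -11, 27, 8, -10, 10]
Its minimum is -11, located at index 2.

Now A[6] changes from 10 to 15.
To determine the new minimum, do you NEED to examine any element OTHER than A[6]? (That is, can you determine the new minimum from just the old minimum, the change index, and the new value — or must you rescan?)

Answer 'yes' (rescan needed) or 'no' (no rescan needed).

Old min = -11 at index 2
Change at index 6: 10 -> 15
Index 6 was NOT the min. New min = min(-11, 15). No rescan of other elements needed.
Needs rescan: no

Answer: no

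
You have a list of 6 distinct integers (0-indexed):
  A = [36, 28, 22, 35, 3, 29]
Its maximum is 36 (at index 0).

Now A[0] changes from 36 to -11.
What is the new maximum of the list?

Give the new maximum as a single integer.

Old max = 36 (at index 0)
Change: A[0] 36 -> -11
Changed element WAS the max -> may need rescan.
  Max of remaining elements: 35
  New max = max(-11, 35) = 35

Answer: 35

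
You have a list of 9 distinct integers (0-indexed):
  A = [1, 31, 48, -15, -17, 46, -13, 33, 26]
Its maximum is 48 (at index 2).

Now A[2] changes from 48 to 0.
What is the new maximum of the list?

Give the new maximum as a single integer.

Old max = 48 (at index 2)
Change: A[2] 48 -> 0
Changed element WAS the max -> may need rescan.
  Max of remaining elements: 46
  New max = max(0, 46) = 46

Answer: 46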